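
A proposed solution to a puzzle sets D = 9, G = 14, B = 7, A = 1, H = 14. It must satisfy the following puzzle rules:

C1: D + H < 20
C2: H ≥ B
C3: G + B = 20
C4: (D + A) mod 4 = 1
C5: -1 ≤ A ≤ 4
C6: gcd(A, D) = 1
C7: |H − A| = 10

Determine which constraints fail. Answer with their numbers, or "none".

No — constraints 1, 3, 4, and 7 are not satisfied.

C1: D + H = 9 + 14 = 23; 23 ≥ 20, bound 20 not met  ✗
C2: H = 14, B = 7; 14 ≥ 7  ✓
C3: G + B = 14 + 7 = 21, not 20  ✗
C4: D + A = 10; 10 mod 4 = 2, not 1  ✗
C5: A = 1 lies in [-1, 4]  ✓
C6: gcd(1, 9) = 1  ✓
C7: |14 − 1| = 13, not 10  ✗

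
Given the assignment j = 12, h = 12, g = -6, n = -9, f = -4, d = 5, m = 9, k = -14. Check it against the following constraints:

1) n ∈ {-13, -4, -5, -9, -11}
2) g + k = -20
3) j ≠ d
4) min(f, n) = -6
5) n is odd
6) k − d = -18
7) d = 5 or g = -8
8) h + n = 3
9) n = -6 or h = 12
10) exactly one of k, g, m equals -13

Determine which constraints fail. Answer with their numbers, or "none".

1) n = -9 is in {-13, -4, -5, -9, -11}  ✓
2) g + k = -6 + (-14) = -20  ✓
3) j = 12, d = 5; distinct  ✓
4) min(-4, -9) = -9, not -6  ✗
5) n = -9 is odd  ✓
6) k − d = -14 − 5 = -19, not -18  ✗
7) d = 5 = 5 (first disjunct)  ✓
8) h + n = 12 + (-9) = 3  ✓
9) n = -9 ≠ -6, but h = 12 = 12 (second disjunct)  ✓
10) k=-14, g=-6, m=9; 0 of them equal -13, not exactly one  ✗

The assignment fails constraints 4, 6, and 10.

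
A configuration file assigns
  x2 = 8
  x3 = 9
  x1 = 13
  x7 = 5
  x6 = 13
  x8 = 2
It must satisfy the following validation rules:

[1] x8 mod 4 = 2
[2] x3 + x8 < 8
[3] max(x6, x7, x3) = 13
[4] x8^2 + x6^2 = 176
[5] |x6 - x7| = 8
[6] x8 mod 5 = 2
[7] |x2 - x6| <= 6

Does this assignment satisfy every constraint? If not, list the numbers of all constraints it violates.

[1] 2 mod 4 = 2 — holds.
[2] x3 + x8 = 9 + 2 = 11; 11 ≥ 8, bound 8 not met — fails.
[3] max(13, 5, 9) = 13 — holds.
[4] x8^2 + x6^2 = 2^2 + 13^2 = 4 + 169 = 173, not 176 — fails.
[5] |13 - 5| = 8 — holds.
[6] 2 mod 5 = 2 — holds.
[7] |8 - 13| = 5; 5 ≤ 6 — holds.

Constraints 2, 4 are violated.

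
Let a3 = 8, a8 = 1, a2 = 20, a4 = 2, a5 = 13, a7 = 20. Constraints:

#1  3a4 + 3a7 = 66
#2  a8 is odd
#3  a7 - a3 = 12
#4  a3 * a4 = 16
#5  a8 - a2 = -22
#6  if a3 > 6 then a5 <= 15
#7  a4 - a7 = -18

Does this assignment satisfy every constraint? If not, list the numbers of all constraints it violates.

#1 3a4 + 3a7 = 3(2) + 3(20) = 66  ✓
#2 a8 = 1 is odd  ✓
#3 a7 - a3 = 20 - 8 = 12  ✓
#4 a3 * a4 = 8 * 2 = 16  ✓
#5 a8 - a2 = 1 - 20 = -19, not -22  ✗
#6 a3 = 8 > 6, so we need a5 ≤ 15; a5 = 13 ≤ 15  ✓
#7 a4 - a7 = 2 - 20 = -18  ✓

No — constraint 5 is not satisfied.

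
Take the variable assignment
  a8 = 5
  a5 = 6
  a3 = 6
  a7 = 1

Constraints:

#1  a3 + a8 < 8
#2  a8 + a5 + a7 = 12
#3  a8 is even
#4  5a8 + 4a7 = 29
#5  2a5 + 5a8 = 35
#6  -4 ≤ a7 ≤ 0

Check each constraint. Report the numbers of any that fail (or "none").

Constraints 1, 3, 5, and 6 are violated.

#1 a3 + a8 = 6 + 5 = 11; 11 ≥ 8, bound 8 not met  no
#2 a8 + a5 + a7 = 5 + 6 + 1 = 12  yes
#3 a8 = 5 is odd  no
#4 5a8 + 4a7 = 5(5) + 4(1) = 29  yes
#5 2a5 + 5a8 = 2(6) + 5(5) = 37, not 35  no
#6 a7 = 1 is outside [-4, 0]  no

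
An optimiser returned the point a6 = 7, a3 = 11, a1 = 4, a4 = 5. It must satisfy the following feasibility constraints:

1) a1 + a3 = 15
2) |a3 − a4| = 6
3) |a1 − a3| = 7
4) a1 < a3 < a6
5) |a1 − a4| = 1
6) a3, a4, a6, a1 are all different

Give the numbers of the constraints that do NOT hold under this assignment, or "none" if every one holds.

Violated: 4.

1) a1 + a3 = 4 + 11 = 15 — OK.
2) |11 − 5| = 6 — OK.
3) |4 − 11| = 7 — OK.
4) values 4, 11, 7; a3 = 11 is not < a6 = 7 — violated.
5) |4 − 5| = 1 — OK.
6) values 11, 5, 7, 4 are pairwise distinct — OK.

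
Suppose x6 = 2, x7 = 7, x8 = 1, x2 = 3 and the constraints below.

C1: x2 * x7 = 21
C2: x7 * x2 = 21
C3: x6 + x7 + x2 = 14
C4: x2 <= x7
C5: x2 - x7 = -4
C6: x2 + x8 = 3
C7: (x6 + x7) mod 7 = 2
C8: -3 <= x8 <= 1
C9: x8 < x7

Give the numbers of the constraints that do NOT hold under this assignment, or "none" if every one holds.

C1: x2 * x7 = 3 * 7 = 21  ✓
C2: x7 * x2 = 7 * 3 = 21  ✓
C3: x6 + x7 + x2 = 2 + 7 + 3 = 12, not 14  ✗
C4: x2 = 3, x7 = 7; 3 ≤ 7  ✓
C5: x2 - x7 = 3 - 7 = -4  ✓
C6: x2 + x8 = 3 + 1 = 4, not 3  ✗
C7: x6 + x7 = 9; 9 mod 7 = 2  ✓
C8: x8 = 1 lies in [-3, 1]  ✓
C9: x8 = 1, x7 = 7; 1 < 7  ✓

Violated: 3, 6.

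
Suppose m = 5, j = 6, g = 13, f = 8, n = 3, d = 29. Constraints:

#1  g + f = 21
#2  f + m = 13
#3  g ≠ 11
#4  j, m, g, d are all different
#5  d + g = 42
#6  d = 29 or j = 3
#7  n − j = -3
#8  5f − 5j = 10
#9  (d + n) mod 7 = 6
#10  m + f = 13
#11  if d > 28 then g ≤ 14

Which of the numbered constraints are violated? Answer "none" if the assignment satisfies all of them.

#1 g + f = 13 + 8 = 21  ✓
#2 f + m = 8 + 5 = 13  ✓
#3 g = 13, and 13 ≠ 11  ✓
#4 values 6, 5, 13, 29 are pairwise distinct  ✓
#5 d + g = 29 + 13 = 42  ✓
#6 d = 29 = 29 (first disjunct)  ✓
#7 n − j = 3 − 6 = -3  ✓
#8 5f − 5j = 5(8) − 5(6) = 10  ✓
#9 d + n = 32; 32 mod 7 = 4, not 6  ✗
#10 m + f = 5 + 8 = 13  ✓
#11 d = 29 > 28, so we need g ≤ 14; g = 13 ≤ 14  ✓

The assignment fails constraint 9.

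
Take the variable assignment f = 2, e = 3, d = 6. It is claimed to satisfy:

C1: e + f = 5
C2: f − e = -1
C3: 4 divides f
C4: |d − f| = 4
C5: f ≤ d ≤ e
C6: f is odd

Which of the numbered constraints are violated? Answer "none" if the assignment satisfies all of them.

Violated: 3, 5, and 6.

C1: e + f = 3 + 2 = 5 — OK.
C2: f − e = 2 − 3 = -1 — OK.
C3: 2 = 4×0 + 2, so 4 does not divide 2 — violated.
C4: |6 − 2| = 4 — OK.
C5: values 2, 6, 3; d = 6 is not ≤ e = 3 — violated.
C6: f = 2 is even — violated.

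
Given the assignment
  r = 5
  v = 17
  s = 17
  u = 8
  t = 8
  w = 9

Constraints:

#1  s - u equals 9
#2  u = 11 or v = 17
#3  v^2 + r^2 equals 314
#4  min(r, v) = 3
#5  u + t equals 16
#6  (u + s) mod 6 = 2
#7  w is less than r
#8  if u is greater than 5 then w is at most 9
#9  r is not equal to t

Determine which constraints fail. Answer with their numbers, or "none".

#1 s - u = 17 - 8 = 9  true
#2 u = 8 ≠ 11, but v = 17 = 17 (second disjunct)  true
#3 v^2 + r^2 = 17^2 + 5^2 = 289 + 25 = 314  true
#4 min(5, 17) = 5, not 3  false
#5 u + t = 8 + 8 = 16  true
#6 u + s = 25; 25 mod 6 = 1, not 2  false
#7 w = 9, r = 5; 9 ≥ 5 (want <)  false
#8 u = 8 > 5, so we need w ≤ 9; w = 9 ≤ 9  true
#9 r = 5, t = 8; distinct  true

No — constraints 4, 6, and 7 are not satisfied.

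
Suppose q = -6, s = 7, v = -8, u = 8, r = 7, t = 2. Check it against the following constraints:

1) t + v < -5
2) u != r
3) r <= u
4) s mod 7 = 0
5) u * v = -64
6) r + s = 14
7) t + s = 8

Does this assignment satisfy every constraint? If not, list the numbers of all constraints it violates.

Constraint 7 does not hold.

1) t + v = 2 + (-8) = -6; -6 < -5  yes
2) u = 8, r = 7; distinct  yes
3) r = 7, u = 8; 7 ≤ 8  yes
4) 7 mod 7 = 0  yes
5) u * v = 8 * (-8) = -64  yes
6) r + s = 7 + 7 = 14  yes
7) t + s = 2 + 7 = 9, not 8  no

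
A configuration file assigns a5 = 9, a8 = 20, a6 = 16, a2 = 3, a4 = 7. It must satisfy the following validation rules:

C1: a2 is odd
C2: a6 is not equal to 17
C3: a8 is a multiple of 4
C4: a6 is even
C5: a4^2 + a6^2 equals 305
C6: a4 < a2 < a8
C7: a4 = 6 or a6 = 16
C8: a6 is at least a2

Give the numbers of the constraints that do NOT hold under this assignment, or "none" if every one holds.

Violated: 6.

C1: a2 = 3 is odd — holds.
C2: a6 = 16, and 16 ≠ 17 — holds.
C3: 20 / 4 = 5, so 4 divides 20 — holds.
C4: a6 = 16 is even — holds.
C5: a4^2 + a6^2 = 7^2 + 16^2 = 49 + 256 = 305 — holds.
C6: values 7, 3, 20; a4 = 7 is not < a2 = 3 — fails.
C7: a4 = 7 ≠ 6, but a6 = 16 = 16 (second disjunct) — holds.
C8: a6 = 16, a2 = 3; 16 ≥ 3 — holds.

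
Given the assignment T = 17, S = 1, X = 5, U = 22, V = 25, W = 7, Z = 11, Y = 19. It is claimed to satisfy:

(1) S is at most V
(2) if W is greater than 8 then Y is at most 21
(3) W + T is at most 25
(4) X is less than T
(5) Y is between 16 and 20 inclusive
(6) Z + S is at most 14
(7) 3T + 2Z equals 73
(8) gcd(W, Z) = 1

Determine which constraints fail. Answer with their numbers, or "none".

Yes — all constraints hold.

(1) S = 1, V = 25; 1 ≤ 25 — holds.
(2) W = 7, not > 8; antecedent false, conditional vacuously true — holds.
(3) W + T = 7 + 17 = 24; 24 ≤ 25 — holds.
(4) X = 5, T = 17; 5 < 17 — holds.
(5) Y = 19 lies in [16, 20] — holds.
(6) Z + S = 11 + 1 = 12; 12 ≤ 14 — holds.
(7) 3T + 2Z = 3(17) + 2(11) = 73 — holds.
(8) gcd(7, 11) = 1 — holds.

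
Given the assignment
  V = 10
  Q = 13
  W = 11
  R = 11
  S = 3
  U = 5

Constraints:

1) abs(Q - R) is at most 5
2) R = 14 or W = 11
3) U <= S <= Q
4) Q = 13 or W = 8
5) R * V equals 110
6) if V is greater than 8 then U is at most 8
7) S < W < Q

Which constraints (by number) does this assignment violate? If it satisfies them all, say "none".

Violated: 3.

1) abs(13 - 11) = 2; 2 ≤ 5  ✔
2) R = 11 ≠ 14, but W = 11 = 11 (second disjunct)  ✔
3) values 5, 3, 13; U = 5 is not <= S = 3  ✘
4) Q = 13 = 13 (first disjunct)  ✔
5) R * V = 11 * 10 = 110  ✔
6) V = 10 > 8, so we need U ≤ 8; U = 5 ≤ 8  ✔
7) values 3 < 11 < 13  ✔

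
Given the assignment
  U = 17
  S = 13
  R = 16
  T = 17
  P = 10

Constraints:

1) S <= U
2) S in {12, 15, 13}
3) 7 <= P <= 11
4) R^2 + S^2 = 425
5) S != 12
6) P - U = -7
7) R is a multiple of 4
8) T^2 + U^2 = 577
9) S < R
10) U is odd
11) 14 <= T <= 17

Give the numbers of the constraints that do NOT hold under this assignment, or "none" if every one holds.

1) S = 13, U = 17; 13 ≤ 17 — OK.
2) S = 13 is in {12, 15, 13} — OK.
3) P = 10 lies in [7, 11] — OK.
4) R^2 + S^2 = 16^2 + 13^2 = 256 + 169 = 425 — OK.
5) S = 13, and 13 ≠ 12 — OK.
6) P - U = 10 - 17 = -7 — OK.
7) 16 / 4 = 4, so 4 divides 16 — OK.
8) T^2 + U^2 = 17^2 + 17^2 = 289 + 289 = 578, not 577 — violated.
9) S = 13, R = 16; 13 < 16 — OK.
10) U = 17 is odd — OK.
11) T = 17 lies in [14, 17] — OK.

Constraint 8 does not hold.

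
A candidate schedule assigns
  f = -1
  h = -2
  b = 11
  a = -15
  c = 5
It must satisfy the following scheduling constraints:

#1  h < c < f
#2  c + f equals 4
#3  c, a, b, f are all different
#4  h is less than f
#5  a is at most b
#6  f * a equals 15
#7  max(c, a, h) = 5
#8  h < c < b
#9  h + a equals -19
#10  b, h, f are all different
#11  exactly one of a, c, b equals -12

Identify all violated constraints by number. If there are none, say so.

Constraints 1, 9, and 11 do not hold.

#1 values -2, 5, -1; c = 5 is not < f = -1 — violated.
#2 c + f = 5 + (-1) = 4 — satisfied.
#3 values 5, -15, 11, -1 are pairwise distinct — satisfied.
#4 h = -2, f = -1; -2 < -1 — satisfied.
#5 a = -15, b = 11; -15 ≤ 11 — satisfied.
#6 f * a = -1 * (-15) = 15 — satisfied.
#7 max(5, -15, -2) = 5 — satisfied.
#8 values -2 < 5 < 11 — satisfied.
#9 h + a = -2 + (-15) = -17, not -19 — violated.
#10 values 11, -2, -1 are pairwise distinct — satisfied.
#11 a=-15, c=5, b=11; 0 of them equal -12, not exactly one — violated.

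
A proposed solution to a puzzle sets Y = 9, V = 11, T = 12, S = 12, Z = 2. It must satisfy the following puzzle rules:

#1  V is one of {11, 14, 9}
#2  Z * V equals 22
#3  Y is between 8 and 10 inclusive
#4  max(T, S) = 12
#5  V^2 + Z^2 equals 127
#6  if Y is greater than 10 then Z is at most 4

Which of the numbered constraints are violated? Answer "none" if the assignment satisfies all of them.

#1 V = 11 is in {11, 14, 9} — holds.
#2 Z * V = 2 * 11 = 22 — holds.
#3 Y = 9 lies in [8, 10] — holds.
#4 max(12, 12) = 12 — holds.
#5 V^2 + Z^2 = 11^2 + 2^2 = 121 + 4 = 125, not 127 — does not hold.
#6 Y = 9, not > 10; antecedent false, conditional vacuously true — holds.

Constraint 5 is violated.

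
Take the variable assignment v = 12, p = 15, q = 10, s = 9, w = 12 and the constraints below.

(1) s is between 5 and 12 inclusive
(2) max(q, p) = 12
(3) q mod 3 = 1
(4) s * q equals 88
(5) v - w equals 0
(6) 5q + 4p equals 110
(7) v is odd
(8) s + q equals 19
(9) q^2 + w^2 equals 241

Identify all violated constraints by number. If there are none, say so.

Constraints 2, 4, 7, and 9 do not hold.

(1) s = 9 lies in [5, 12] — OK.
(2) max(10, 15) = 15, not 12 — violated.
(3) 10 mod 3 = 1 — OK.
(4) s * q = 9 * 10 = 90, not 88 — violated.
(5) v - w = 12 - 12 = 0 — OK.
(6) 5q + 4p = 5(10) + 4(15) = 110 — OK.
(7) v = 12 is even — violated.
(8) s + q = 9 + 10 = 19 — OK.
(9) q^2 + w^2 = 10^2 + 12^2 = 100 + 144 = 244, not 241 — violated.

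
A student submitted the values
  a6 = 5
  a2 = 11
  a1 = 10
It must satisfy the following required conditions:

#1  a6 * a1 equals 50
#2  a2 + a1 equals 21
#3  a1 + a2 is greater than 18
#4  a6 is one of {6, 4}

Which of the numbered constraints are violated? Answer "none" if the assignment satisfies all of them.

Constraint 4 does not hold.

#1 a6 * a1 = 5 * 10 = 50 — satisfied.
#2 a2 + a1 = 11 + 10 = 21 — satisfied.
#3 a1 + a2 = 10 + 11 = 21; 21 > 18 — satisfied.
#4 a6 = 5 is not in {6, 4} — violated.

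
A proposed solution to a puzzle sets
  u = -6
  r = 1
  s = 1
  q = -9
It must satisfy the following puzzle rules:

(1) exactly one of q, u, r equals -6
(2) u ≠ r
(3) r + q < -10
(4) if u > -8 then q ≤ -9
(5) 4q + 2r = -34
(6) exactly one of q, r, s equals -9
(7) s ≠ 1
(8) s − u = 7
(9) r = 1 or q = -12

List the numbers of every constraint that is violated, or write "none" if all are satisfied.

(1) q=-9, u=-6, r=1; 1 of them equals -6  ✔
(2) u = -6, r = 1; distinct  ✔
(3) r + q = 1 + (-9) = -8; -8 ≥ -10, bound -10 not met  ✘
(4) u = -6 > -8, so we need q ≤ -9; q = -9 ≤ -9  ✔
(5) 4q + 2r = 4(-9) + 2(1) = -34  ✔
(6) q=-9, r=1, s=1; 1 of them equals -9  ✔
(7) s = 1, but 1 is required to differ  ✘
(8) s − u = 1 − (-6) = 7  ✔
(9) r = 1 = 1 (first disjunct)  ✔

Violated: 3, 7.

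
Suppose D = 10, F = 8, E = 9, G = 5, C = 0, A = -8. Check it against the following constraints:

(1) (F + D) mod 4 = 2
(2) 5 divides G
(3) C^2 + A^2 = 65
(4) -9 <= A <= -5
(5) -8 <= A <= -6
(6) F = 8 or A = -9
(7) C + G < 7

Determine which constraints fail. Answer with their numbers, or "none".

Constraint 3 is violated.

(1) F + D = 18; 18 mod 4 = 2  true
(2) 5 / 5 = 1, so 5 divides 5  true
(3) C^2 + A^2 = 0^2 + (-8)^2 = 0 + 64 = 64, not 65  false
(4) A = -8 lies in [-9, -5]  true
(5) A = -8 lies in [-8, -6]  true
(6) F = 8 = 8 (first disjunct)  true
(7) C + G = 0 + 5 = 5; 5 < 7  true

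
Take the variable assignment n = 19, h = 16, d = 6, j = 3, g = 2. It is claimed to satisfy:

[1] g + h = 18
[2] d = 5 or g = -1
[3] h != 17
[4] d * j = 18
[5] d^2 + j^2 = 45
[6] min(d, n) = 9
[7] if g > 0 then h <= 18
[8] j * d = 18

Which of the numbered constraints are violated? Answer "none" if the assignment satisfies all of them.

Violated: 2, 6.

[1] g + h = 2 + 16 = 18  OK
[2] d = 6 ≠ 5 and g = 2 ≠ -1; both disjuncts false  FAIL
[3] h = 16, and 16 ≠ 17  OK
[4] d * j = 6 * 3 = 18  OK
[5] d^2 + j^2 = 6^2 + 3^2 = 36 + 9 = 45  OK
[6] min(6, 19) = 6, not 9  FAIL
[7] g = 2 > 0, so we need h ≤ 18; h = 16 ≤ 18  OK
[8] j * d = 3 * 6 = 18  OK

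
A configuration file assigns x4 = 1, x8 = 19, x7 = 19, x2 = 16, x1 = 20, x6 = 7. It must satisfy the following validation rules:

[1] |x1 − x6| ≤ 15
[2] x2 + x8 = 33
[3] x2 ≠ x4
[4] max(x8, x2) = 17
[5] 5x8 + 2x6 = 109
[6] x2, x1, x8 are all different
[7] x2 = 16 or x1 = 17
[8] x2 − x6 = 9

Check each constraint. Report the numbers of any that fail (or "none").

[1] |20 − 7| = 13; 13 ≤ 15  yes
[2] x2 + x8 = 16 + 19 = 35, not 33  no
[3] x2 = 16, x4 = 1; distinct  yes
[4] max(19, 16) = 19, not 17  no
[5] 5x8 + 2x6 = 5(19) + 2(7) = 109  yes
[6] values 16, 20, 19 are pairwise distinct  yes
[7] x2 = 16 = 16 (first disjunct)  yes
[8] x2 − x6 = 16 − 7 = 9  yes

Constraints 2, 4 are violated.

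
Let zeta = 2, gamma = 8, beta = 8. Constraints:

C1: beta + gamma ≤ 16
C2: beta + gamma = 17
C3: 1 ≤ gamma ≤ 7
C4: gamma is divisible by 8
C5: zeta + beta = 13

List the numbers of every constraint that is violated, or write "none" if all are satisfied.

C1: beta + gamma = 8 + 8 = 16; 16 ≤ 16 — satisfied.
C2: beta + gamma = 8 + 8 = 16, not 17 — violated.
C3: gamma = 8 is outside [1, 7] — violated.
C4: 8 / 8 = 1, so 8 divides 8 — satisfied.
C5: zeta + beta = 2 + 8 = 10, not 13 — violated.

Violated: 2, 3, and 5.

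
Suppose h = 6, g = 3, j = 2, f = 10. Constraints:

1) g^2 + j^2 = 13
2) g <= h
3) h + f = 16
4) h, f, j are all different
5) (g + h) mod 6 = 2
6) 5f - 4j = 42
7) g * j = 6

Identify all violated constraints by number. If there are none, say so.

1) g^2 + j^2 = 3^2 + 2^2 = 9 + 4 = 13 — holds.
2) g = 3, h = 6; 3 ≤ 6 — holds.
3) h + f = 6 + 10 = 16 — holds.
4) values 6, 10, 2 are pairwise distinct — holds.
5) g + h = 9; 9 mod 6 = 3, not 2 — does not hold.
6) 5f - 4j = 5(10) - 4(2) = 42 — holds.
7) g * j = 3 * 2 = 6 — holds.

The assignment fails constraint 5.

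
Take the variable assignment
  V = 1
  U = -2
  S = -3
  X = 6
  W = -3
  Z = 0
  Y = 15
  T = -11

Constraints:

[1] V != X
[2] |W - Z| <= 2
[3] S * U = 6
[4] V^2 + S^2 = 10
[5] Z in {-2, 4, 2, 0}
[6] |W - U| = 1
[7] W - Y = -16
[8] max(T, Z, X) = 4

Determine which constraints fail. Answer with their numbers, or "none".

[1] V = 1, X = 6; distinct  yes
[2] |-3 - 0| = 3; 3 > 2, exceeds bound 2  no
[3] S * U = -3 * (-2) = 6  yes
[4] V^2 + S^2 = 1^2 + (-3)^2 = 1 + 9 = 10  yes
[5] Z = 0 is in {-2, 4, 2, 0}  yes
[6] |-3 - (-2)| = 1  yes
[7] W - Y = -3 - 15 = -18, not -16  no
[8] max(-11, 0, 6) = 6, not 4  no

Constraints 2, 7, 8 are violated.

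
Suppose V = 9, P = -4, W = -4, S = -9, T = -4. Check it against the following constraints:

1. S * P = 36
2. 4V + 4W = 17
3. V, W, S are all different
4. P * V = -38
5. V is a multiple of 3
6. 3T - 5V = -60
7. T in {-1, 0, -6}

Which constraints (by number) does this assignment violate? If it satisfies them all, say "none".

1. S * P = -9 * (-4) = 36  holds
2. 4V + 4W = 4(9) + 4(-4) = 20, not 17  fails
3. values 9, -4, -9 are pairwise distinct  holds
4. P * V = -4 * 9 = -36, not -38  fails
5. 9 / 3 = 3, so 3 divides 9  holds
6. 3T - 5V = 3(-4) - 5(9) = -57, not -60  fails
7. T = -4 is not in {-1, 0, -6}  fails

No — constraints 2, 4, 6, and 7 are not satisfied.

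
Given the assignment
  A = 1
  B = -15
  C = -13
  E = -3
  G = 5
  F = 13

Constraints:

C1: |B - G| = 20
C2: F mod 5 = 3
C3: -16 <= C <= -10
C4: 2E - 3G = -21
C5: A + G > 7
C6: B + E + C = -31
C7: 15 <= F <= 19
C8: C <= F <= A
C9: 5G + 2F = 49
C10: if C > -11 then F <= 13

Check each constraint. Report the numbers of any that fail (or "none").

Violated: 5, 7, 8, and 9.

C1: |-15 - 5| = 20 — satisfied.
C2: 13 mod 5 = 3 — satisfied.
C3: C = -13 lies in [-16, -10] — satisfied.
C4: 2E - 3G = 2(-3) - 3(5) = -21 — satisfied.
C5: A + G = 1 + 5 = 6; 6 ≤ 7, bound 7 not met — violated.
C6: B + E + C = -15 + (-3) + (-13) = -31 — satisfied.
C7: F = 13 is outside [15, 19] — violated.
C8: values -13, 13, 1; F = 13 is not <= A = 1 — violated.
C9: 5G + 2F = 5(5) + 2(13) = 51, not 49 — violated.
C10: C = -13, not > -11; antecedent false, conditional vacuously true — satisfied.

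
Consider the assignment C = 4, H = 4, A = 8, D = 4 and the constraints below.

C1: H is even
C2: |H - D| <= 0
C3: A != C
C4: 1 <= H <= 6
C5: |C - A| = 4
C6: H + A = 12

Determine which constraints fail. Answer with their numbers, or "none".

No violations.

C1: H = 4 is even — holds.
C2: |4 - 4| = 0; 0 ≤ 0 — holds.
C3: A = 8, C = 4; distinct — holds.
C4: H = 4 lies in [1, 6] — holds.
C5: |4 - 8| = 4 — holds.
C6: H + A = 4 + 8 = 12 — holds.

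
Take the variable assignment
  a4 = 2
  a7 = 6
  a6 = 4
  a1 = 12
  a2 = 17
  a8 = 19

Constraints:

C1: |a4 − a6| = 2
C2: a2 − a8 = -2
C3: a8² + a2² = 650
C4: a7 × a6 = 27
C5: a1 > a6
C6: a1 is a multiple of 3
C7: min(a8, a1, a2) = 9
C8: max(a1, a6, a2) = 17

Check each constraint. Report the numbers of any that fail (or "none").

No — constraints 4 and 7 are not satisfied.

C1: |2 − 4| = 2 — holds.
C2: a2 − a8 = 17 − 19 = -2 — holds.
C3: a8² + a2² = 19² + 17² = 361 + 289 = 650 — holds.
C4: a7 × a6 = 6 × 4 = 24, not 27 — fails.
C5: a1 = 12, a6 = 4; 12 > 4 — holds.
C6: 12 / 3 = 4, so 3 divides 12 — holds.
C7: min(19, 12, 17) = 12, not 9 — fails.
C8: max(12, 4, 17) = 17 — holds.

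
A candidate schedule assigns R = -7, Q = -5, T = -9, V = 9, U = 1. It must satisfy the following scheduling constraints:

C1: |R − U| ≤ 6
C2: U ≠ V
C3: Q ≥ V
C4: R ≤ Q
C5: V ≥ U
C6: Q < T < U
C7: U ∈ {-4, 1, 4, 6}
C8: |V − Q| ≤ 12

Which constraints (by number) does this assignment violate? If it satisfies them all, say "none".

C1: |-7 − 1| = 8; 8 > 6, exceeds bound 6 — does not hold.
C2: U = 1, V = 9; distinct — holds.
C3: Q = -5, V = 9; -5 < 9 (want ≥) — does not hold.
C4: R = -7, Q = -5; -7 ≤ -5 — holds.
C5: V = 9, U = 1; 9 ≥ 1 — holds.
C6: values -5, -9, 1; Q = -5 is not < T = -9 — does not hold.
C7: U = 1 is in {-4, 1, 4, 6} — holds.
C8: |9 − (-5)| = 14; 14 > 12, exceeds bound 12 — does not hold.

Constraints 1, 3, 6, 8 do not hold.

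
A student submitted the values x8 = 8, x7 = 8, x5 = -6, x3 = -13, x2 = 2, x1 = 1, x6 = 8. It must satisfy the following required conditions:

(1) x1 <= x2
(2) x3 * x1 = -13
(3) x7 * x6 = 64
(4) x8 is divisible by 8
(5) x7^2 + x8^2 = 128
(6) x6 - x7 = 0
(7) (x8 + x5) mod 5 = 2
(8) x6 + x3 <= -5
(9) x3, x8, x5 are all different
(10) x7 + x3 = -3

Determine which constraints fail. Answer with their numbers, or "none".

(1) x1 = 1, x2 = 2; 1 ≤ 2 — OK.
(2) x3 * x1 = -13 * 1 = -13 — OK.
(3) x7 * x6 = 8 * 8 = 64 — OK.
(4) 8 / 8 = 1, so 8 divides 8 — OK.
(5) x7^2 + x8^2 = 8^2 + 8^2 = 64 + 64 = 128 — OK.
(6) x6 - x7 = 8 - 8 = 0 — OK.
(7) x8 + x5 = 2; 2 mod 5 = 2 — OK.
(8) x6 + x3 = 8 + (-13) = -5; -5 ≤ -5 — OK.
(9) values -13, 8, -6 are pairwise distinct — OK.
(10) x7 + x3 = 8 + (-13) = -5, not -3 — violated.

Violated: 10.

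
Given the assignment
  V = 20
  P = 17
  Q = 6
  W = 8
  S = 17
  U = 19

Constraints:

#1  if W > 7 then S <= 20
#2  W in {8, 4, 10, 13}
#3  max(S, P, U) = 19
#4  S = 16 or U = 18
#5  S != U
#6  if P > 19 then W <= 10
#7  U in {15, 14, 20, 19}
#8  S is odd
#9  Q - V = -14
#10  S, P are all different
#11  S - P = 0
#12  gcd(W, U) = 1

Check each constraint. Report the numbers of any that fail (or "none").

#1 W = 8 > 7, so we need S ≤ 20; S = 17 ≤ 20  true
#2 W = 8 is in {8, 4, 10, 13}  true
#3 max(17, 17, 19) = 19  true
#4 S = 17 ≠ 16 and U = 19 ≠ 18; both disjuncts false  false
#5 S = 17, U = 19; distinct  true
#6 P = 17, not > 19; antecedent false, conditional vacuously true  true
#7 U = 19 is in {15, 14, 20, 19}  true
#8 S = 17 is odd  true
#9 Q - V = 6 - 20 = -14  true
#10 S = P = 17, not all different  false
#11 S - P = 17 - 17 = 0  true
#12 gcd(8, 19) = 1  true

Violated: 4, 10.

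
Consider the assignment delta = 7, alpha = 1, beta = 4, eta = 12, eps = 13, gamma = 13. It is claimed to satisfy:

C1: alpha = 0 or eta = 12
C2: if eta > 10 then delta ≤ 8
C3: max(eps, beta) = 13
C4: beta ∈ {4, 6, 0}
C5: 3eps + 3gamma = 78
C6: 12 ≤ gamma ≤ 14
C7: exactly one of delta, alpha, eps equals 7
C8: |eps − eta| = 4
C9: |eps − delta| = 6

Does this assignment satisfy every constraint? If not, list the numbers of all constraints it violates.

C1: alpha = 1 ≠ 0, but eta = 12 = 12 (second disjunct)  holds
C2: eta = 12 > 10, so we need delta ≤ 8; delta = 7 ≤ 8  holds
C3: max(13, 4) = 13  holds
C4: beta = 4 is in {4, 6, 0}  holds
C5: 3eps + 3gamma = 3(13) + 3(13) = 78  holds
C6: gamma = 13 lies in [12, 14]  holds
C7: delta=7, alpha=1, eps=13; 1 of them equals 7  holds
C8: |13 − 12| = 1, not 4  fails
C9: |13 − 7| = 6  holds

Violated: 8.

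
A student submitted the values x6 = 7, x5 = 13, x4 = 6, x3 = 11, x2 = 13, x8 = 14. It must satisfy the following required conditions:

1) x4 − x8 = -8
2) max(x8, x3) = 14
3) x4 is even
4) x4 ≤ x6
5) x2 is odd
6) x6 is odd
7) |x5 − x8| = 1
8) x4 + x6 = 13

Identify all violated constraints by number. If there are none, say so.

No violations.

1) x4 − x8 = 6 − 14 = -8  ✔
2) max(14, 11) = 14  ✔
3) x4 = 6 is even  ✔
4) x4 = 6, x6 = 7; 6 ≤ 7  ✔
5) x2 = 13 is odd  ✔
6) x6 = 7 is odd  ✔
7) |13 − 14| = 1  ✔
8) x4 + x6 = 6 + 7 = 13  ✔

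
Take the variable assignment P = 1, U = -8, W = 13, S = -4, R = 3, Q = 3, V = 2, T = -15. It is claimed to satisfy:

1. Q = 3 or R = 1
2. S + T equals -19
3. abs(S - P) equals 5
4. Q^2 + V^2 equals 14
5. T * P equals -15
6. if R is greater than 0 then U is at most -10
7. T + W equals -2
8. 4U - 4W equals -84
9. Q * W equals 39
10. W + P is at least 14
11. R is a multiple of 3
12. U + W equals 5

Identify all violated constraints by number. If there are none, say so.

1. Q = 3 = 3 (first disjunct)  true
2. S + T = -4 + (-15) = -19  true
3. abs(-4 - 1) = 5  true
4. Q^2 + V^2 = 3^2 + 2^2 = 9 + 4 = 13, not 14  false
5. T * P = -15 * 1 = -15  true
6. R = 3 > 0, so we need U ≤ -10; but U = -8 > -10  false
7. T + W = -15 + 13 = -2  true
8. 4U - 4W = 4(-8) - 4(13) = -84  true
9. Q * W = 3 * 13 = 39  true
10. W + P = 13 + 1 = 14; 14 ≥ 14  true
11. 3 / 3 = 1, so 3 divides 3  true
12. U + W = -8 + 13 = 5  true

Constraints 4, 6 are violated.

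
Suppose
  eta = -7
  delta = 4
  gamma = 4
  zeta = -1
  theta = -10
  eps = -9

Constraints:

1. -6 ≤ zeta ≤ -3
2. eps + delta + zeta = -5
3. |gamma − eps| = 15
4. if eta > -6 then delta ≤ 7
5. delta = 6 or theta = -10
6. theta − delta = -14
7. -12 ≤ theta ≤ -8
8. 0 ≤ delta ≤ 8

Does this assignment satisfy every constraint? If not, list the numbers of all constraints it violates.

1. zeta = -1 is outside [-6, -3] — violated.
2. eps + delta + zeta = -9 + 4 + (-1) = -6, not -5 — violated.
3. |4 − (-9)| = 13, not 15 — violated.
4. eta = -7, not > -6; antecedent false, conditional vacuously true — satisfied.
5. delta = 4 ≠ 6, but theta = -10 = -10 (second disjunct) — satisfied.
6. theta − delta = -10 − 4 = -14 — satisfied.
7. theta = -10 lies in [-12, -8] — satisfied.
8. delta = 4 lies in [0, 8] — satisfied.

Violated: 1, 2, and 3.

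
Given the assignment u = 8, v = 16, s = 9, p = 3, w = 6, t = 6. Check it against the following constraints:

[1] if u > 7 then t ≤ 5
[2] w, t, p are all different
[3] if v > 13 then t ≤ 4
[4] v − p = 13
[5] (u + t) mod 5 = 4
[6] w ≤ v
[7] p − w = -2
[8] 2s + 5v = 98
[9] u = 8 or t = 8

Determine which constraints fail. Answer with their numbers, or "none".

Violated: 1, 2, 3, 7.

[1] u = 8 > 7, so we need t ≤ 5; but t = 6 > 5  ✘
[2] w = t = 6, not all different  ✘
[3] v = 16 > 13, so we need t ≤ 4; but t = 6 > 4  ✘
[4] v − p = 16 − 3 = 13  ✔
[5] u + t = 14; 14 mod 5 = 4  ✔
[6] w = 6, v = 16; 6 ≤ 16  ✔
[7] p − w = 3 − 6 = -3, not -2  ✘
[8] 2s + 5v = 2(9) + 5(16) = 98  ✔
[9] u = 8 = 8 (first disjunct)  ✔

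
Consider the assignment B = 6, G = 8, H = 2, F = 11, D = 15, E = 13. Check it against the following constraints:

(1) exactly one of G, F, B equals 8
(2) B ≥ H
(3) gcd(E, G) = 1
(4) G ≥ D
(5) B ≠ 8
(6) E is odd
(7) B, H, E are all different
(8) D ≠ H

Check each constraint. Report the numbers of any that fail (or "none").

No — constraint 4 is not satisfied.

(1) G=8, F=11, B=6; 1 of them equals 8  ✓
(2) B = 6, H = 2; 6 ≥ 2  ✓
(3) gcd(13, 8) = 1  ✓
(4) G = 8, D = 15; 8 < 15 (want ≥)  ✗
(5) B = 6, and 6 ≠ 8  ✓
(6) E = 13 is odd  ✓
(7) values 6, 2, 13 are pairwise distinct  ✓
(8) D = 15, H = 2; distinct  ✓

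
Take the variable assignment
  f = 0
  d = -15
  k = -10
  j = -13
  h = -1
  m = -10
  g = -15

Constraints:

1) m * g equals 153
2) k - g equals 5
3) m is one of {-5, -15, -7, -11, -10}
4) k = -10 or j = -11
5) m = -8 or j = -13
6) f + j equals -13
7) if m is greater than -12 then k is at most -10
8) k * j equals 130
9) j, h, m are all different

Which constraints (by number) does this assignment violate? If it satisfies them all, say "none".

The assignment fails constraint 1.

1) m * g = -10 * (-15) = 150, not 153  ✗
2) k - g = -10 - (-15) = 5  ✓
3) m = -10 is in {-5, -15, -7, -11, -10}  ✓
4) k = -10 = -10 (first disjunct)  ✓
5) m = -10 ≠ -8, but j = -13 = -13 (second disjunct)  ✓
6) f + j = 0 + (-13) = -13  ✓
7) m = -10 > -12, so we need k ≤ -10; k = -10 ≤ -10  ✓
8) k * j = -10 * (-13) = 130  ✓
9) values -13, -1, -10 are pairwise distinct  ✓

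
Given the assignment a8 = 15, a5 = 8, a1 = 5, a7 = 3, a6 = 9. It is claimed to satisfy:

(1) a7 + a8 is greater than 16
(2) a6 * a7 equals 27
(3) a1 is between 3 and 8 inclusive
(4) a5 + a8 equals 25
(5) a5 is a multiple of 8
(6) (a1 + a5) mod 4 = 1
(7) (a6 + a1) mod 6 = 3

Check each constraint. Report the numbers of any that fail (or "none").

Constraints 4 and 7 are violated.

(1) a7 + a8 = 3 + 15 = 18; 18 > 16 — holds.
(2) a6 * a7 = 9 * 3 = 27 — holds.
(3) a1 = 5 lies in [3, 8] — holds.
(4) a5 + a8 = 8 + 15 = 23, not 25 — does not hold.
(5) 8 / 8 = 1, so 8 divides 8 — holds.
(6) a1 + a5 = 13; 13 mod 4 = 1 — holds.
(7) a6 + a1 = 14; 14 mod 6 = 2, not 3 — does not hold.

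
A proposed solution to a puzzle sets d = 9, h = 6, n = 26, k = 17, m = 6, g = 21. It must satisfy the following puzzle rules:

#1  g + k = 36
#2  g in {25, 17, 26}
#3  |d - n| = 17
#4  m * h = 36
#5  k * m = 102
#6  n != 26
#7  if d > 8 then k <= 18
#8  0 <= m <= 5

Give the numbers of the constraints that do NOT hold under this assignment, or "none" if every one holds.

#1 g + k = 21 + 17 = 38, not 36 — violated.
#2 g = 21 is not in {25, 17, 26} — violated.
#3 |9 - 26| = 17 — satisfied.
#4 m * h = 6 * 6 = 36 — satisfied.
#5 k * m = 17 * 6 = 102 — satisfied.
#6 n = 26, but 26 is required to differ — violated.
#7 d = 9 > 8, so we need k ≤ 18; k = 17 ≤ 18 — satisfied.
#8 m = 6 is outside [0, 5] — violated.

Constraints 1, 2, 6, 8 do not hold.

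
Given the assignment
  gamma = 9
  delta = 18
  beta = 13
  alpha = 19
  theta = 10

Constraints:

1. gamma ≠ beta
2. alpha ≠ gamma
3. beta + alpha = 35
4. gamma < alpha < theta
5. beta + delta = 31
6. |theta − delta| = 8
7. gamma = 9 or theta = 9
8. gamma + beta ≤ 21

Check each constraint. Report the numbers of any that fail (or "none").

1. gamma = 9, beta = 13; distinct — satisfied.
2. alpha = 19, gamma = 9; distinct — satisfied.
3. beta + alpha = 13 + 19 = 32, not 35 — violated.
4. values 9, 19, 10; alpha = 19 is not < theta = 10 — violated.
5. beta + delta = 13 + 18 = 31 — satisfied.
6. |10 − 18| = 8 — satisfied.
7. gamma = 9 = 9 (first disjunct) — satisfied.
8. gamma + beta = 9 + 13 = 22; 22 > 21, bound 21 not met — violated.

Constraints 3, 4, and 8 do not hold.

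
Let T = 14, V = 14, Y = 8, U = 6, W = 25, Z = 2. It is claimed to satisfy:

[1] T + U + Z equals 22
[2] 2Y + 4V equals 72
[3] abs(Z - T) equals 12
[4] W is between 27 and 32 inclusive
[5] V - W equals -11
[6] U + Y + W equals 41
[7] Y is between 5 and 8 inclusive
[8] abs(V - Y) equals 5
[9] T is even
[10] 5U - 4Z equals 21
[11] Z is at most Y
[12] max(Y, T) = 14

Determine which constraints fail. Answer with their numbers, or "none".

[1] T + U + Z = 14 + 6 + 2 = 22  ✓
[2] 2Y + 4V = 2(8) + 4(14) = 72  ✓
[3] abs(2 - 14) = 12  ✓
[4] W = 25 is outside [27, 32]  ✗
[5] V - W = 14 - 25 = -11  ✓
[6] U + Y + W = 6 + 8 + 25 = 39, not 41  ✗
[7] Y = 8 lies in [5, 8]  ✓
[8] abs(14 - 8) = 6, not 5  ✗
[9] T = 14 is even  ✓
[10] 5U - 4Z = 5(6) - 4(2) = 22, not 21  ✗
[11] Z = 2, Y = 8; 2 ≤ 8  ✓
[12] max(8, 14) = 14  ✓

No — constraints 4, 6, 8, 10 are not satisfied.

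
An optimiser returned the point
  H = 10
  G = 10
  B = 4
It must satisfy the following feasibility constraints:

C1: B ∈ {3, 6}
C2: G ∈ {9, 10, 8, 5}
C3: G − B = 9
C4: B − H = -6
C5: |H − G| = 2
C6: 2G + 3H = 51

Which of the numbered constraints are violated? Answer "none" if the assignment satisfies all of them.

No — constraints 1, 3, 5, 6 are not satisfied.

C1: B = 4 is not in {3, 6} — violated.
C2: G = 10 is in {9, 10, 8, 5} — OK.
C3: G − B = 10 − 4 = 6, not 9 — violated.
C4: B − H = 4 − 10 = -6 — OK.
C5: |10 − 10| = 0, not 2 — violated.
C6: 2G + 3H = 2(10) + 3(10) = 50, not 51 — violated.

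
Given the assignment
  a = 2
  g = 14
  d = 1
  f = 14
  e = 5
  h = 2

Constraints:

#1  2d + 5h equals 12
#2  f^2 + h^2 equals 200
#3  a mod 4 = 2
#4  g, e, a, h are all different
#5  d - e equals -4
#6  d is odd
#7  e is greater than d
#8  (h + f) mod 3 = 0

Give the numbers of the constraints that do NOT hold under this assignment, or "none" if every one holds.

The assignment fails constraints 4, 8.

#1 2d + 5h = 2(1) + 5(2) = 12 — holds.
#2 f^2 + h^2 = 14^2 + 2^2 = 196 + 4 = 200 — holds.
#3 2 mod 4 = 2 — holds.
#4 a = h = 2, not all different — does not hold.
#5 d - e = 1 - 5 = -4 — holds.
#6 d = 1 is odd — holds.
#7 e = 5, d = 1; 5 > 1 — holds.
#8 h + f = 16; 16 mod 3 = 1, not 0 — does not hold.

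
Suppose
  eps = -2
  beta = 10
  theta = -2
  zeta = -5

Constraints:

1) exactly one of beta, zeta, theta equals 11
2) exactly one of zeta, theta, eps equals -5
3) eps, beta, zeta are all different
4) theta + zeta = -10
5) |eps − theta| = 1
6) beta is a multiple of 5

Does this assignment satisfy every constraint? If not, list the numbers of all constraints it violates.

1) beta=10, zeta=-5, theta=-2; 0 of them equal 11, not exactly one — does not hold.
2) zeta=-5, theta=-2, eps=-2; 1 of them equals -5 — holds.
3) values -2, 10, -5 are pairwise distinct — holds.
4) theta + zeta = -2 + (-5) = -7, not -10 — does not hold.
5) |-2 − (-2)| = 0, not 1 — does not hold.
6) 10 / 5 = 2, so 5 divides 10 — holds.

Constraints 1, 4, and 5 are violated.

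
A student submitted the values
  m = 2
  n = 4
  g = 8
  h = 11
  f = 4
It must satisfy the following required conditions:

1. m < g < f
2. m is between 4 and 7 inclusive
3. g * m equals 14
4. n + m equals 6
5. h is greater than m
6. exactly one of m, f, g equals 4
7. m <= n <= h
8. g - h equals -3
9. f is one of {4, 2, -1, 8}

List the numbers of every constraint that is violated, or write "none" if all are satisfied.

Violated: 1, 2, 3.

1. values 2, 8, 4; g = 8 is not < f = 4  FAIL
2. m = 2 is outside [4, 7]  FAIL
3. g * m = 8 * 2 = 16, not 14  FAIL
4. n + m = 4 + 2 = 6  OK
5. h = 11, m = 2; 11 > 2  OK
6. m=2, f=4, g=8; 1 of them equals 4  OK
7. values 2 <= 4 <= 11  OK
8. g - h = 8 - 11 = -3  OK
9. f = 4 is in {4, 2, -1, 8}  OK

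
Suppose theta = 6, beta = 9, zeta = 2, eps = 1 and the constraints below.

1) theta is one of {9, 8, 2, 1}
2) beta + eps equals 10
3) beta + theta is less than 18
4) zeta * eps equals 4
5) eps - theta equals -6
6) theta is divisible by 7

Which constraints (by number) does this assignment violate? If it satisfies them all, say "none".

1) theta = 6 is not in {9, 8, 2, 1} — violated.
2) beta + eps = 9 + 1 = 10 — OK.
3) beta + theta = 9 + 6 = 15; 15 < 18 — OK.
4) zeta * eps = 2 * 1 = 2, not 4 — violated.
5) eps - theta = 1 - 6 = -5, not -6 — violated.
6) 6 = 7*0 + 6, so 7 does not divide 6 — violated.

No — constraints 1, 4, 5, and 6 are not satisfied.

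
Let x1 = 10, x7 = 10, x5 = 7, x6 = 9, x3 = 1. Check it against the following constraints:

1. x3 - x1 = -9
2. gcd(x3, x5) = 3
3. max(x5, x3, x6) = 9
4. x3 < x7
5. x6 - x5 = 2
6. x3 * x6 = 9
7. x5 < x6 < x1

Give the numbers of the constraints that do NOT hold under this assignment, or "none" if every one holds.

1. x3 - x1 = 1 - 10 = -9 — holds.
2. gcd(1, 7) = 1, not 3 — does not hold.
3. max(7, 1, 9) = 9 — holds.
4. x3 = 1, x7 = 10; 1 < 10 — holds.
5. x6 - x5 = 9 - 7 = 2 — holds.
6. x3 * x6 = 1 * 9 = 9 — holds.
7. values 7 < 9 < 10 — holds.

Constraint 2 does not hold.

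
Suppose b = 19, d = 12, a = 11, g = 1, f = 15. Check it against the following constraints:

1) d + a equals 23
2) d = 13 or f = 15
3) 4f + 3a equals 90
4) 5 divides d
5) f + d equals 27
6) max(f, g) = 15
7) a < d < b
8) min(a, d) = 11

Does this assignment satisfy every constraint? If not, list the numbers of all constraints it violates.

1) d + a = 12 + 11 = 23 — OK.
2) d = 12 ≠ 13, but f = 15 = 15 (second disjunct) — OK.
3) 4f + 3a = 4(15) + 3(11) = 93, not 90 — violated.
4) 12 = 5*2 + 2, so 5 does not divide 12 — violated.
5) f + d = 15 + 12 = 27 — OK.
6) max(15, 1) = 15 — OK.
7) values 11 < 12 < 19 — OK.
8) min(11, 12) = 11 — OK.

No — constraints 3, 4 are not satisfied.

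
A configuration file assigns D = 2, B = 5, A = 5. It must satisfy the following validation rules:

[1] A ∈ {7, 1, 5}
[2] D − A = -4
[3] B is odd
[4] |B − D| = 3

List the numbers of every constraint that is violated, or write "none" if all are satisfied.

No — constraint 2 is not satisfied.

[1] A = 5 is in {7, 1, 5}  ✔
[2] D − A = 2 − 5 = -3, not -4  ✘
[3] B = 5 is odd  ✔
[4] |5 − 2| = 3  ✔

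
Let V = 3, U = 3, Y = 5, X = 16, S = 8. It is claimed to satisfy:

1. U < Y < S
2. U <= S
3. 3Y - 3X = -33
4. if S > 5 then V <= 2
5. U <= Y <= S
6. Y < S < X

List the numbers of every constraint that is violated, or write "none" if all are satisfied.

1. values 3 < 5 < 8  OK
2. U = 3, S = 8; 3 ≤ 8  OK
3. 3Y - 3X = 3(5) - 3(16) = -33  OK
4. S = 8 > 5, so we need V ≤ 2; but V = 3 > 2  FAIL
5. values 3 <= 5 <= 8  OK
6. values 5 < 8 < 16  OK

No — constraint 4 is not satisfied.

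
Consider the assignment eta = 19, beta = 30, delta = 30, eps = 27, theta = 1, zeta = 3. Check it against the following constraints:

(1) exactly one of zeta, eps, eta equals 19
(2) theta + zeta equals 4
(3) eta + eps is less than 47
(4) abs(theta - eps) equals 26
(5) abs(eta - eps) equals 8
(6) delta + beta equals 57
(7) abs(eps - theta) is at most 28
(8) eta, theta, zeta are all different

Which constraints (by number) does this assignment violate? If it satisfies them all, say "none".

(1) zeta=3, eps=27, eta=19; 1 of them equals 19  OK
(2) theta + zeta = 1 + 3 = 4  OK
(3) eta + eps = 19 + 27 = 46; 46 < 47  OK
(4) abs(1 - 27) = 26  OK
(5) abs(19 - 27) = 8  OK
(6) delta + beta = 30 + 30 = 60, not 57  FAIL
(7) abs(27 - 1) = 26; 26 ≤ 28  OK
(8) values 19, 1, 3 are pairwise distinct  OK

Constraint 6 does not hold.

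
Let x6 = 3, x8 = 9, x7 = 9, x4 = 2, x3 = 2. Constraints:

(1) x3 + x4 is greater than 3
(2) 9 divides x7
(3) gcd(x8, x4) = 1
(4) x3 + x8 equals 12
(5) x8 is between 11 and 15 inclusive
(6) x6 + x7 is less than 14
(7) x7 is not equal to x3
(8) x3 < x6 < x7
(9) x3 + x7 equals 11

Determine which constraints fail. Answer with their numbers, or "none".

Constraints 4, 5 do not hold.

(1) x3 + x4 = 2 + 2 = 4; 4 > 3  holds
(2) 9 / 9 = 1, so 9 divides 9  holds
(3) gcd(9, 2) = 1  holds
(4) x3 + x8 = 2 + 9 = 11, not 12  fails
(5) x8 = 9 is outside [11, 15]  fails
(6) x6 + x7 = 3 + 9 = 12; 12 < 14  holds
(7) x7 = 9, x3 = 2; distinct  holds
(8) values 2 < 3 < 9  holds
(9) x3 + x7 = 2 + 9 = 11  holds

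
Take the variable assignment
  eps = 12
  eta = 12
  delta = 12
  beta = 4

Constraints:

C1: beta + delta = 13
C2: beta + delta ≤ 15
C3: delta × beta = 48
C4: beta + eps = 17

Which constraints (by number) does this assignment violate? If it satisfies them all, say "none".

Constraints 1, 2, 4 do not hold.

C1: beta + delta = 4 + 12 = 16, not 13 — violated.
C2: beta + delta = 4 + 12 = 16; 16 > 15, bound 15 not met — violated.
C3: delta × beta = 12 × 4 = 48 — OK.
C4: beta + eps = 4 + 12 = 16, not 17 — violated.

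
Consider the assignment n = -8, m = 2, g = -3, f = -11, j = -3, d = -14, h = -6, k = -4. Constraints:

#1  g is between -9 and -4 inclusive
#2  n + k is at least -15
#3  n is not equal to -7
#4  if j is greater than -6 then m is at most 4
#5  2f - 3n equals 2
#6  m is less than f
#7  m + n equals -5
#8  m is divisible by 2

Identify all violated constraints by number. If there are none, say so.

#1 g = -3 is outside [-9, -4] — violated.
#2 n + k = -8 + (-4) = -12; -12 ≥ -15 — satisfied.
#3 n = -8, and -8 ≠ -7 — satisfied.
#4 j = -3 > -6, so we need m ≤ 4; m = 2 ≤ 4 — satisfied.
#5 2f - 3n = 2(-11) - 3(-8) = 2 — satisfied.
#6 m = 2, f = -11; 2 ≥ -11 (want <) — violated.
#7 m + n = 2 + (-8) = -6, not -5 — violated.
#8 2 / 2 = 1, so 2 divides 2 — satisfied.

Violated: 1, 6, and 7.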